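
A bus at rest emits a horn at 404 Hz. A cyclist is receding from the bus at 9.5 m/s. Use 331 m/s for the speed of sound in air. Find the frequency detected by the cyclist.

392 Hz

Only the observer moves, away from the source, so f' = f · (v − v_o)/v.
f' = 404 × (331 − 9.5)/331 = 404 × 321.5/331 ≈ 392 Hz.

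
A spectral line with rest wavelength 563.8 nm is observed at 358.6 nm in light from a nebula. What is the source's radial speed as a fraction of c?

λ'/λ₀ = 0.6360 < 1 (blueshift), so the source is approaching.
λ'/λ₀ = √((1 − β)/(1 + β)) for an approaching source ⇒ β = (1 − r²)/(1 + r²) with r = λ'/λ₀.
β = (1 − 0.4045)/(1 + 0.4045) ≈ 0.424.

0.424c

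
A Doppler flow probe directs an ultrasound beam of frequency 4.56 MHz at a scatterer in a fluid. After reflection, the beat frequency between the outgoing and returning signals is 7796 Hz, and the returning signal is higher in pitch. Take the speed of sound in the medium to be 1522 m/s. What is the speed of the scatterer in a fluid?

Double Doppler shift off a moving reflector: f₂ = f₀ · (v + u)/(v − u) (u > 0 toward emitter).
Returning signal is higher, so f₂ = f₀ + Δf = 4560000 + 7796 = 4567796 Hz.
Rearranging, u = v · (f₂ − f₀)/(f₂ + f₀) = 1522 × 7796/9127796 ≈ 1.30 m/s.
So the scatterer in a fluid is moving at 1.30 m/s toward the emitter.

1.30 m/s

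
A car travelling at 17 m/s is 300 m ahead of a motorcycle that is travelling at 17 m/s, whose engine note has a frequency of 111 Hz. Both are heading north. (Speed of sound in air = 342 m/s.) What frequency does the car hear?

The car is ahead, so the motorcycle is moving toward it while the car is moving away from the motorcycle.
Both move, so f' = f · (v − v_o)/(v − v_s).
f' = 111 × (342 − 17)/(342 − 17) = 111 × 325/325 ≈ 111 Hz.

111 Hz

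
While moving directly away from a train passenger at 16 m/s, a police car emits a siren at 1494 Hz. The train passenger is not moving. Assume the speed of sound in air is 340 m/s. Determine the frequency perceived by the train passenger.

With the source moving away from a stationary observer, f' = f · v/(v + v_s).
f' = 1494 × 340/(340 + 16) = 1494 × 340/356 ≈ 1427 Hz.

1427 Hz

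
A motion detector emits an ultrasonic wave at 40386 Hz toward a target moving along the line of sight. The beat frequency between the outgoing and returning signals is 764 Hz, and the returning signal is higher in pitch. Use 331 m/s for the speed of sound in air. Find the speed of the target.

3.1 m/s

Double Doppler shift off a moving reflector: f₂ = f₀ · (v + u)/(v − u) (u > 0 toward emitter).
Returning signal is higher, so f₂ = f₀ + Δf = 40386 + 764 = 41150 Hz.
Rearranging, u = v · (f₂ − f₀)/(f₂ + f₀) = 331 × 764/81536 ≈ 3.1 m/s.
So the target is moving at 3.1 m/s toward the emitter.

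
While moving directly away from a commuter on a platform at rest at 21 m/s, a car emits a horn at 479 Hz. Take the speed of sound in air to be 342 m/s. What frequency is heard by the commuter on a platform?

Moving source, stationary observer: f' = f · v/(v + v_s) since the source is receding.
f' = 479 × 342/(342 + 21) = 479 × 342/363 ≈ 451 Hz.

451 Hz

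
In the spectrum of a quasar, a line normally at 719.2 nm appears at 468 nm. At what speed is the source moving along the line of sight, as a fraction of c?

0.405c

λ'/λ₀ = 0.6507 < 1 (blueshift), so the source is approaching.
λ'/λ₀ = √((1 − β)/(1 + β)) for an approaching source ⇒ β = (1 − r²)/(1 + r²) with r = λ'/λ₀.
β = (1 − 0.4234)/(1 + 0.4234) ≈ 0.405.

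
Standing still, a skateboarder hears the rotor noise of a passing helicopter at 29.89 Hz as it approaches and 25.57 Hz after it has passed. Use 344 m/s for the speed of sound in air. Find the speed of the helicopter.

f₁/f₂ = (v + v_s)/(v − v_s), so v_s = v · (f₁ − f₂)/(f₁ + f₂).
v_s = 344 × (29.89 − 25.57)/(29.89 + 25.57) = 344 × 4.32/55.46 ≈ 27 m/s.

27 m/s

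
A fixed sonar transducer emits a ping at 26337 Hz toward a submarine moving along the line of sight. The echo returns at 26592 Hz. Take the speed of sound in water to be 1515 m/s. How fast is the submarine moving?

Double Doppler shift off a moving reflector: f₂ = f₀ · (v + u)/(v − u) (u > 0 toward emitter).
Rearranging, u = v · (f₂ − f₀)/(f₂ + f₀) = 1515 × 255/52929 ≈ 7.3 m/s.
So the submarine is moving at 7.3 m/s toward the emitter.

7.3 m/s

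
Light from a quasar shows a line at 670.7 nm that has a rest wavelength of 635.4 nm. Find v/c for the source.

λ'/λ₀ = 1.0556 > 1 (redshift), so the source is receding.
λ'/λ₀ = √((1 + β)/(1 − β)) for a receding source ⇒ β = (r² − 1)/(r² + 1) with r = λ'/λ₀.
β = (1.1142 − 1)/(1.1142 + 1) ≈ 0.054.

0.054c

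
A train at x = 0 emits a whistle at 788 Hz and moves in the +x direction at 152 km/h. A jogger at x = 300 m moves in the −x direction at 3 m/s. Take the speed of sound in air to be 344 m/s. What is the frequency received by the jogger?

906 Hz

152 km/h = 42.22 m/s.
The observer lies on the +x side, so the source is heading toward the observer and the observer is heading toward the source.
Both move, so f' = f · (v + v_o)/(v − v_s).
f' = 788 × (344 + 3)/(344 − 42.22) = 788 × 347/301.78 ≈ 906 Hz.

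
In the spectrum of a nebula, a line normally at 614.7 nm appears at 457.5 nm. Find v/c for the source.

λ'/λ₀ = 0.7443 < 1 (blueshift), so the source is approaching.
λ'/λ₀ = √((1 − β)/(1 + β)) for an approaching source ⇒ β = (1 − r²)/(1 + r²) with r = λ'/λ₀.
β = (1 − 0.5539)/(1 + 0.5539) ≈ 0.287.

0.287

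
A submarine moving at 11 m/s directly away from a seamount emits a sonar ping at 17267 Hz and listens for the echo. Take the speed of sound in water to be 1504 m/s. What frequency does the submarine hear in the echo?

17016 Hz

The seamount receives the sound from a moving source: f₁ = f₀ · v/(v + v_e) = 17267 × 1504/1515 ≈ 17142 Hz.
On the return leg the submarine is a moving observer: f₂ = f₁ · (v − v_e)/v = 17142 × 1493/1504 ≈ 17016 Hz.
Equivalently f₂ = f₀ · (v − v_e)/(v + v_e).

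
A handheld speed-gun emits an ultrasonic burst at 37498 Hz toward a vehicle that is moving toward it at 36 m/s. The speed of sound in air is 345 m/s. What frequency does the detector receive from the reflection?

46235 Hz

The vehicle first receives the wave as a moving observer: f₁ = f₀ · (v + u)/v = 37498 × (345 + 36)/345 ≈ 41411 Hz.
The reflection then acts as a moving source: f₂ = f₁ · v/(v − u) ≈ 46235 Hz.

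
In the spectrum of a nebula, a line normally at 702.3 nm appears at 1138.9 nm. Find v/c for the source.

0.449c

λ'/λ₀ = 1.6217 > 1 (redshift), so the source is receding.
λ'/λ₀ = √((1 + β)/(1 − β)) for a receding source ⇒ β = (r² − 1)/(r² + 1) with r = λ'/λ₀.
β = (2.6298 − 1)/(2.6298 + 1) ≈ 0.449.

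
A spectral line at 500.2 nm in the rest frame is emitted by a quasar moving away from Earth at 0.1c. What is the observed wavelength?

Relativistic Doppler for wavelength: λ' = λ₀ · √((1 + β)/(1 − β)).
λ' = 500.2 × √(1.1000/0.9000) = 500.2 × 1.10554 ≈ 553.0 nm.

553.0 nm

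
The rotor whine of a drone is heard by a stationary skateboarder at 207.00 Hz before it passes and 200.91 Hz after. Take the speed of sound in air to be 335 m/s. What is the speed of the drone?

5.0 m/s

f₁/f₂ = (v + v_s)/(v − v_s), so v_s = v · (f₁ − f₂)/(f₁ + f₂).
v_s = 335 × (207.00 − 200.91)/(207.00 + 200.91) = 335 × 6.09/407.91 ≈ 5.0 m/s.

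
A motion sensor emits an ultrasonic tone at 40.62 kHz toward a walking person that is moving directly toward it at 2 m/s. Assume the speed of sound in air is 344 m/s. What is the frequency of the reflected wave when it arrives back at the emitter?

41.1 kHz

The walking person first receives the wave as a moving observer: f₁ = f₀ · (v + u)/v = 40.62 × (344 + 2)/344 ≈ 40.9 kHz.
On reflection it acts as a source moving toward the stationary detector: f₂ = f₁ · v/(v − u) = 40.9 × 344/342 ≈ 41.1 kHz.
Equivalently f₂ = f₀ · (v + u)/(v − u).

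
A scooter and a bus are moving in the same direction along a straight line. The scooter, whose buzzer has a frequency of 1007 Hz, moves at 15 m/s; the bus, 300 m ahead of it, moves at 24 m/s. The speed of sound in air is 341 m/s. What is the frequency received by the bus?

The bus is ahead, so the scooter is moving toward it while the bus is moving away from the scooter.
Both move, so f' = f · (v − v_o)/(v − v_s).
f' = 1007 × (341 − 24)/(341 − 15) = 1007 × 317/326 ≈ 979 Hz.

979 Hz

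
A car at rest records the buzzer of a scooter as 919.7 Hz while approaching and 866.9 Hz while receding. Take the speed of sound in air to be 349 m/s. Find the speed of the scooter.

10.3 m/s

f₁/f₂ = (v + v_s)/(v − v_s), so v_s = v · (f₁ − f₂)/(f₁ + f₂).
v_s = 349 × (919.7 − 866.9)/(919.7 + 866.9) = 349 × 52.8/1786.6 ≈ 10.3 m/s.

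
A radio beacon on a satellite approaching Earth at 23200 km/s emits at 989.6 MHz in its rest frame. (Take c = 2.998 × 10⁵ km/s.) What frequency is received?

β = v/c = 23200/299800 = 0.0774.
Relativistic Doppler for frequency: f' = f₀ · √((1 + β)/(1 − β)).
f' = 989.6 × √(1.0774/0.9226) = 989.6 × 1.08063 ≈ 1069.4 MHz.

1069.4 MHz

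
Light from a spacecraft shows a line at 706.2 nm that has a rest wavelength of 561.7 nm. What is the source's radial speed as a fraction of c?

λ'/λ₀ = 1.2573 > 1 (redshift), so the source is receding.
λ'/λ₀ = √((1 + β)/(1 − β)) for a receding source ⇒ β = (r² − 1)/(r² + 1) with r = λ'/λ₀.
β = (1.5807 − 1)/(1.5807 + 1) ≈ 0.225.

0.225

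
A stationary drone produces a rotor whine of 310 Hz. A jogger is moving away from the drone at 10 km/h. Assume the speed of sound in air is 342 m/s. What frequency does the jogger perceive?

10 km/h = 2.778 m/s.
Moving observer, stationary source: f' = f · (v − v_o)/v.
f' = 310 × (342 − 2.778)/342 = 310 × 339.22/342 ≈ 307 Hz.

307 Hz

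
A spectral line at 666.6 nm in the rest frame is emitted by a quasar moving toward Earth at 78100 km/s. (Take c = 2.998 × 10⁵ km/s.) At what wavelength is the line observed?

β = v/c = 78100/299800 = 0.2605.
Relativistic Doppler for wavelength: λ' = λ₀ · √((1 − β)/(1 + β)).
λ' = 666.6 × √(0.7395/1.2605) = 666.6 × 0.76594 ≈ 510.6 nm.

510.6 nm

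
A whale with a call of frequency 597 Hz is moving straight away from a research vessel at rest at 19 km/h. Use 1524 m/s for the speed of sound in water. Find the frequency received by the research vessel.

595 Hz

19 km/h = 5.278 m/s.
Only the source moves, away from the listener, so f' = f · v/(v + v_s).
f' = 597 × 1524/(1524 + 5.278) = 597 × 1524/1529 ≈ 595 Hz.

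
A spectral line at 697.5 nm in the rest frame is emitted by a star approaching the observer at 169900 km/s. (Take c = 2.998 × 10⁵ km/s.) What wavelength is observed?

366.8 nm

β = v/c = 169900/299800 = 0.5667.
Relativistic Doppler for wavelength: λ' = λ₀ · √((1 − β)/(1 + β)).
λ' = 697.5 × √(0.4333/1.5667) = 697.5 × 0.52589 ≈ 366.8 nm.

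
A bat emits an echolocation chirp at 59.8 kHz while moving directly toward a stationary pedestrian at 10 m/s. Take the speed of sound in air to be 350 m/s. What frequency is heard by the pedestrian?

Only the source moves, toward the listener, so f' = f · v/(v − v_s).
f' = 59.8 × 350/(350 − 10) = 59.8 × 350/340 ≈ 61.6 kHz.

61.6 kHz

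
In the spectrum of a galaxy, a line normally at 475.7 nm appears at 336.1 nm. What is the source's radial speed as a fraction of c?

λ'/λ₀ = 0.7065 < 1 (blueshift), so the source is approaching.
λ'/λ₀ = √((1 − β)/(1 + β)) for an approaching source ⇒ β = (1 − r²)/(1 + r²) with r = λ'/λ₀.
β = (1 − 0.4992)/(1 + 0.4992) ≈ 0.334.

0.334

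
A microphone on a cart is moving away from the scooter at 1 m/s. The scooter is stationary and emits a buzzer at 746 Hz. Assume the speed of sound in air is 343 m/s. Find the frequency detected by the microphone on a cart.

Only the observer moves, away from the source, so f' = f · (v − v_o)/v.
f' = 746 × (343 − 1)/343 = 746 × 342/343 ≈ 744 Hz.

744 Hz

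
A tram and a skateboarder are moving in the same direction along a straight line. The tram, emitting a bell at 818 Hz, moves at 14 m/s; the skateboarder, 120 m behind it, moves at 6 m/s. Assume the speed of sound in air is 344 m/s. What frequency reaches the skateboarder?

The skateboarder is behind, so the tram is moving away from it while the skateboarder is moving toward the tram.
General Doppler shift: f' = f · (v + v_o)/(v + v_s).
f' = 818 × (344 + 6)/(344 + 14) = 818 × 350/358 ≈ 800 Hz.

800 Hz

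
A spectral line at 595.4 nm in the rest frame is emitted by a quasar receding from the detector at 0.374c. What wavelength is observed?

Relativistic Doppler for wavelength: λ' = λ₀ · √((1 + β)/(1 − β)).
λ' = 595.4 × √(1.3740/0.6260) = 595.4 × 1.48152 ≈ 882.1 nm.

882.1 nm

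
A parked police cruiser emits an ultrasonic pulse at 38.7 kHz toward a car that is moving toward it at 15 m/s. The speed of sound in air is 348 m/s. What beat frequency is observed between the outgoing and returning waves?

The car first receives the wave as a moving observer: f₁ = f₀ · (v + u)/v = 38.7 × (348 + 15)/348 ≈ 40.37 kHz.
The reflection then acts as a moving source: f₂ = f₁ · v/(v − u) ≈ 42.19 kHz.
Beat frequency (with f₀ = 38700 Hz): |f₂ − f₀| = 2u·f₀/(v − u) = 2 × 15 × 38700/333 ≈ 3486 Hz.

3486 Hz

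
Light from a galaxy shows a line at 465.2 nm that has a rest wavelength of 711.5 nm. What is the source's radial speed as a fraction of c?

λ'/λ₀ = 0.6538 < 1 (blueshift), so the source is approaching.
λ'/λ₀ = √((1 − β)/(1 + β)) for an approaching source ⇒ β = (1 − r²)/(1 + r²) with r = λ'/λ₀.
β = (1 − 0.4275)/(1 + 0.4275) ≈ 0.401.

0.401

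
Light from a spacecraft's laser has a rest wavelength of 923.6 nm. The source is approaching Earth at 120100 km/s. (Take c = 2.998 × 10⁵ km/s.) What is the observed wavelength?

β = v/c = 120100/299800 = 0.4006.
Relativistic Doppler for wavelength: λ' = λ₀ · √((1 − β)/(1 + β)).
λ' = 923.6 × √(0.5994/1.4006) = 923.6 × 0.65419 ≈ 604.2 nm.

604.2 nm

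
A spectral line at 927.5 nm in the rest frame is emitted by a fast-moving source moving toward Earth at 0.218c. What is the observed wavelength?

Relativistic Doppler for wavelength: λ' = λ₀ · √((1 − β)/(1 + β)).
λ' = 927.5 × √(0.7820/1.2180) = 927.5 × 0.80127 ≈ 743.2 nm.

743.2 nm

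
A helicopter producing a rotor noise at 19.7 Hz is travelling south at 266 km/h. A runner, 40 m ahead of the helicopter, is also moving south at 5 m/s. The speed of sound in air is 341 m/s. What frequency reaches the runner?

266 km/h = 73.89 m/s.
The runner is ahead, so the helicopter is moving toward it while the runner is moving away from the helicopter.
General Doppler shift: f' = f · (v − v_o)/(v − v_s).
f' = 19.7 × (341 − 5)/(341 − 73.89) = 19.7 × 336/267.11 ≈ 24.8 Hz.

24.8 Hz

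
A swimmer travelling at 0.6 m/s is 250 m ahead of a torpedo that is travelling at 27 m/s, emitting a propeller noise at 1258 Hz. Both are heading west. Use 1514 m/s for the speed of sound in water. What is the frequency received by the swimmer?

1280 Hz

The swimmer is ahead, so the torpedo is moving toward it while the swimmer is moving away from the torpedo.
General Doppler shift: f' = f · (v − v_o)/(v − v_s).
f' = 1258 × (1514 − 0.6)/(1514 − 27) = 1258 × 1513.4/1487 ≈ 1280 Hz.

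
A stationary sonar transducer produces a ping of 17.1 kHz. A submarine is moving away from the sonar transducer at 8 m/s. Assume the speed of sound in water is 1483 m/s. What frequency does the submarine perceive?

Moving observer, stationary source: f' = f · (v − v_o)/v.
f' = 17.1 × (1483 − 8)/1483 = 17.1 × 1475/1483 ≈ 17.01 kHz.

17.01 kHz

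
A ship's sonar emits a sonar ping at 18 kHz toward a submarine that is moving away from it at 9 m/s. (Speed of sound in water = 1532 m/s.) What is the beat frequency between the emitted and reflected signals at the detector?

The submarine first receives the wave as a moving observer: f₁ = f₀ · (v − u)/v = 18 × (1532 − 9)/1532 ≈ 17.894 kHz.
The reflection then acts as a moving source: f₂ = f₁ · v/(v + u) ≈ 17.790 kHz.
Beat frequency (with f₀ = 18000 Hz): |f₂ − f₀| = 2u·f₀/(v + u) = 2 × 9 × 18000/1541 ≈ 210 Hz.

210 Hz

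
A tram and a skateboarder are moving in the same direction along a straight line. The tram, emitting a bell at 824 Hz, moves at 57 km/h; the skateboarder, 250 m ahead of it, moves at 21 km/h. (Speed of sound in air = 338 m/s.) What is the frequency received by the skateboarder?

57 km/h = 15.83 m/s; 21 km/h = 5.833 m/s.
The skateboarder is ahead, so the tram is moving toward it while the skateboarder is moving away from the tram.
With source approaching and observer receding, f' = f · (v − v_o)/(v − v_s).
f' = 824 × (338 − 5.833)/(338 − 15.83) = 824 × 332.17/322.17 ≈ 850 Hz.

850 Hz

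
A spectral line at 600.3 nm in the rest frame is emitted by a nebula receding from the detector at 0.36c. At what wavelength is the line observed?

875.1 nm

Relativistic Doppler for wavelength: λ' = λ₀ · √((1 + β)/(1 − β)).
λ' = 600.3 × √(1.3600/0.6400) = 600.3 × 1.45774 ≈ 875.1 nm.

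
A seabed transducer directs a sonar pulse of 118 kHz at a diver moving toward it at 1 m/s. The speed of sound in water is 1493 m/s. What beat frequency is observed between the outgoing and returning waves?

The diver first receives the wave as a moving observer: f₁ = f₀ · (v + u)/v = 118 × (1493 + 1)/1493 ≈ 118.0790 kHz.
On reflection it acts as a source moving toward the stationary detector: f₂ = f₁ · v/(v − u) = 118.0790 × 1493/1492 ≈ 118.1582 kHz.
Equivalently f₂ = f₀ · (v + u)/(v − u).
Beat frequency (with f₀ = 118000 Hz): |f₂ − f₀| = 2u·f₀/(v − u) = 2 × 1 × 118000/1492 ≈ 158 Hz.

158 Hz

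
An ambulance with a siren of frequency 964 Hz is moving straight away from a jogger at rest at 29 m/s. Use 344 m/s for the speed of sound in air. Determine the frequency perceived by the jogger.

889 Hz

Moving source, stationary observer: f' = f · v/(v + v_s) since the source is receding.
f' = 964 × 344/(344 + 29) = 964 × 344/373 ≈ 889 Hz.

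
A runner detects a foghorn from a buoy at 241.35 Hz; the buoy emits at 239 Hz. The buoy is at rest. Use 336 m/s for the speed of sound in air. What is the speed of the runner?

f' > f, so the runner is approaching.
f' = f · (v + v_o)/v ⇒ v_o = v · |f'/f − 1|.
v_o = 336 × |241.35/239 − 1| = 336 × 0.009833 ≈ 3.3 m/s.

3.3 m/s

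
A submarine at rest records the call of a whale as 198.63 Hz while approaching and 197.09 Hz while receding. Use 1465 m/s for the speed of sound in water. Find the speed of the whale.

5.7 m/s

f₁/f₂ = (v + v_s)/(v − v_s), so v_s = v · (f₁ − f₂)/(f₁ + f₂).
v_s = 1465 × (198.63 − 197.09)/(198.63 + 197.09) = 1465 × 1.54/395.72 ≈ 5.7 m/s.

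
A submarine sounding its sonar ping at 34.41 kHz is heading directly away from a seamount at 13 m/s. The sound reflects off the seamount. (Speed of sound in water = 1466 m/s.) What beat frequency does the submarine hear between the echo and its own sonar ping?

The seamount receives the sound from a moving source: f₁ = f₀ · v/(v + v_e) = 34.41 × 1466/1479 ≈ 34.108 kHz.
On the return leg the submarine is a moving observer: f₂ = f₁ · (v − v_e)/v = 34.108 × 1453/1466 ≈ 33.805 kHz.
Beat against the emitted tone (with f₀ = 34410 Hz): |f₂ − f₀| = 2v_e·f₀/(v + v_e) = 2 × 13 × 34410/1479 ≈ 605 Hz.

605 Hz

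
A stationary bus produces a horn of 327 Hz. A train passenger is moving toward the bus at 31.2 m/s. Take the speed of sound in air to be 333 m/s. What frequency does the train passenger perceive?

Only the observer moves, toward the source, so f' = f · (v + v_o)/v.
f' = 327 × (333 + 31.2)/333 = 327 × 364.2/333 ≈ 358 Hz.

358 Hz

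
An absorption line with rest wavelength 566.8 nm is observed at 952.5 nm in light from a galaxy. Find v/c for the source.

λ'/λ₀ = 1.6805 > 1 (redshift), so the source is receding.
λ'/λ₀ = √((1 + β)/(1 − β)) for a receding source ⇒ β = (r² − 1)/(r² + 1) with r = λ'/λ₀.
β = (2.8240 − 1)/(2.8240 + 1) ≈ 0.477.

0.477c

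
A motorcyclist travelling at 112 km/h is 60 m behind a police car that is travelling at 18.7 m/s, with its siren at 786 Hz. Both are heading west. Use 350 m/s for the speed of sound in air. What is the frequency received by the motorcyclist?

112 km/h = 31.11 m/s.
The motorcyclist is behind, so the police car is moving away from it while the motorcyclist is moving toward the police car.
General Doppler shift: f' = f · (v + v_o)/(v + v_s).
f' = 786 × (350 + 31.11)/(350 + 18.7) = 786 × 381.11/368.7 ≈ 812 Hz.

812 Hz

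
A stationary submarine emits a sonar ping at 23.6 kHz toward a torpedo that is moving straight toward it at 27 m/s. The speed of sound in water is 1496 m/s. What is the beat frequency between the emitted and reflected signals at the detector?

868 Hz

The torpedo first receives the wave as a moving observer: f₁ = f₀ · (v + u)/v = 23.6 × (1496 + 27)/1496 ≈ 24.026 kHz.
The reflection then acts as a moving source: f₂ = f₁ · v/(v − u) ≈ 24.468 kHz.
Equivalently f₂ = f₀ · (v + u)/(v − u).
Beat frequency (with f₀ = 23600 Hz): |f₂ − f₀| = 2u·f₀/(v − u) = 2 × 27 × 23600/1469 ≈ 868 Hz.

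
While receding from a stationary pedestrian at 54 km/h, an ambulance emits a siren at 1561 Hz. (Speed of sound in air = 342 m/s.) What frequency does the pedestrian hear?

54 km/h = 15 m/s.
With the source moving away from a stationary observer, f' = f · v/(v + v_s).
f' = 1561 × 342/(342 + 15) = 1561 × 342/357 ≈ 1495 Hz.

1495 Hz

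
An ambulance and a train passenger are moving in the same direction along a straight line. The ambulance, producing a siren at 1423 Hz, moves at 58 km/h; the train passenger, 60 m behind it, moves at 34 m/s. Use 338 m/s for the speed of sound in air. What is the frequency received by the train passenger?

1495 Hz

58 km/h = 16.11 m/s.
The train passenger is behind, so the ambulance is moving away from it while the train passenger is moving toward the ambulance.
General Doppler shift: f' = f · (v + v_o)/(v + v_s).
f' = 1423 × (338 + 34)/(338 + 16.11) = 1423 × 372/354.11 ≈ 1495 Hz.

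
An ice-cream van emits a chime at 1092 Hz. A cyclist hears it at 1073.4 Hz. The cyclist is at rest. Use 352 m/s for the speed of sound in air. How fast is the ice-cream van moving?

f' < f, so the ice-cream van is receding.
f' = f · v/(v + v_s) ⇒ v_s = v · |1 − f/f'|.
v_s = 352 × |1 − 1092/1073.4| = 352 × 0.01733 ≈ 6.1 m/s.

6.1 m/s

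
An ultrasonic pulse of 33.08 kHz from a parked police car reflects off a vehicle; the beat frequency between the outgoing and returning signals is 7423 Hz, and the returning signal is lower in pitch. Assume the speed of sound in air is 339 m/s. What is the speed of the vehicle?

43 m/s

Double Doppler shift off a moving reflector: f₂ = f₀ · (v + u)/(v − u) (u > 0 toward emitter).
Returning signal is lower, so f₂ = f₀ − Δf = 33080 − 7423 = 25657 Hz.
Rearranging, u = v · (f₂ − f₀)/(f₂ + f₀) = 339 × -7423/58737 ≈ -43 m/s.
So the vehicle is moving at 43 m/s away from the emitter.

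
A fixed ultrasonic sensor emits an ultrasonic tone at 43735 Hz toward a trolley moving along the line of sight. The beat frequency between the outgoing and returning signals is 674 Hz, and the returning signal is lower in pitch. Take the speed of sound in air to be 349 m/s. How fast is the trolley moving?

2.71 m/s

Double Doppler shift off a moving reflector: f₂ = f₀ · (v + u)/(v − u) (u > 0 toward emitter).
Returning signal is lower, so f₂ = f₀ − Δf = 43735 − 674 = 43061 Hz.
Rearranging, u = v · (f₂ − f₀)/(f₂ + f₀) = 349 × -674/86796 ≈ -2.71 m/s.
So the trolley is moving at 2.71 m/s away from the emitter.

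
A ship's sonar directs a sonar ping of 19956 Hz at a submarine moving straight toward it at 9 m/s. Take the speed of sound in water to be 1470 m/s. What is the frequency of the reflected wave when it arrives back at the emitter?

At the submarine (a moving observer), f₁ = f₀ · (v + u)/v = 19956 × 1479/1470 ≈ 20078 Hz.
The reflection then acts as a moving source: f₂ = f₁ · v/(v − u) ≈ 20202 Hz.

20202 Hz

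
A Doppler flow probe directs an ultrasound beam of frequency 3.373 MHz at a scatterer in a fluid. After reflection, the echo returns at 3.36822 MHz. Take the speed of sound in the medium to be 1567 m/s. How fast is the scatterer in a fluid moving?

1.11 m/s

Double Doppler shift off a moving reflector: f₂ = f₀ · (v + u)/(v − u) (u > 0 toward emitter).
Rearranging, u = v · (f₂ − f₀)/(f₂ + f₀) = 1567 × -0.00478/6.74122 ≈ -1.11 m/s.
So the scatterer in a fluid is moving at 1.11 m/s away from the emitter.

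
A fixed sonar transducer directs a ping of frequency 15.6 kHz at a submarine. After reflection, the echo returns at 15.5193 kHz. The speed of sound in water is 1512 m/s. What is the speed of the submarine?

Double Doppler shift off a moving reflector: f₂ = f₀ · (v + u)/(v − u) (u > 0 toward emitter).
Rearranging, u = v · (f₂ − f₀)/(f₂ + f₀) = 1512 × -0.0807/31.1193 ≈ -3.9 m/s.
So the submarine is moving at 3.9 m/s away from the emitter.

3.9 m/s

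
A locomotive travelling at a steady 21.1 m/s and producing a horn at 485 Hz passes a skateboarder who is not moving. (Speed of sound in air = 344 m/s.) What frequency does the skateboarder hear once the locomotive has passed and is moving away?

Receding: f₂ = f · v/(v + v_s) = 485 × 344/365.1 ≈ 457 Hz.

457 Hz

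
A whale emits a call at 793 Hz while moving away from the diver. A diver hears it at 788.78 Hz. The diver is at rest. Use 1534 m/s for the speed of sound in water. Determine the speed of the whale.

f' = f · v/(v + v_s) ⇒ v_s = v · |1 − f/f'|.
v_s = 1534 × |1 − 793/788.78| = 1534 × 0.00535 ≈ 8.2 m/s.

8.2 m/s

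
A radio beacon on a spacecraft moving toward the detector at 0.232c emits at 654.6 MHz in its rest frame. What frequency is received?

Relativistic Doppler for frequency: f' = f₀ · √((1 + β)/(1 − β)).
f' = 654.6 × √(1.2320/0.7680) = 654.6 × 1.26656 ≈ 829.1 MHz.

829.1 MHz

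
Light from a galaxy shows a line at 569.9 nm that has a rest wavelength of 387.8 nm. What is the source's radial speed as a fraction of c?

0.367

λ'/λ₀ = 1.4696 > 1 (redshift), so the source is receding.
λ'/λ₀ = √((1 + β)/(1 − β)) for a receding source ⇒ β = (r² − 1)/(r² + 1) with r = λ'/λ₀.
β = (2.1596 − 1)/(2.1596 + 1) ≈ 0.367.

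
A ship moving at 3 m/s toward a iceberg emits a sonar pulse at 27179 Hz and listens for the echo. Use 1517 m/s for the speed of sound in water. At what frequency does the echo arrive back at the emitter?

27287 Hz

The iceberg receives the sound from a moving source: f₁ = f₀ · v/(v − v_e) = 27179 × 1517/1514 ≈ 27233 Hz.
On the return leg the ship is a moving observer: f₂ = f₁ · (v + v_e)/v = 27233 × 1520/1517 ≈ 27287 Hz.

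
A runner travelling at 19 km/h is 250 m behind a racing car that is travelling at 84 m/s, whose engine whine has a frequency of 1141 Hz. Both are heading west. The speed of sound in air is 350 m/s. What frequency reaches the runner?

19 km/h = 5.278 m/s.
The runner is behind, so the racing car is moving away from it while the runner is moving toward the racing car.
With source receding and observer approaching, f' = f · (v + v_o)/(v + v_s).
f' = 1141 × (350 + 5.278)/(350 + 84) = 1141 × 355.28/434 ≈ 934 Hz.

934 Hz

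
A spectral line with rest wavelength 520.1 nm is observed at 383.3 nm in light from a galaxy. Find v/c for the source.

λ'/λ₀ = 0.7370 < 1 (blueshift), so the source is approaching.
λ'/λ₀ = √((1 − β)/(1 + β)) for an approaching source ⇒ β = (1 − r²)/(1 + r²) with r = λ'/λ₀.
β = (1 − 0.5431)/(1 + 0.5431) ≈ 0.296.

0.296c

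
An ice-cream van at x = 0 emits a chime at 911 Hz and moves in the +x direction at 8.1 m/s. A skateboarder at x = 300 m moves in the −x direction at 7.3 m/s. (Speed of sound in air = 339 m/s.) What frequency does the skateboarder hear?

953 Hz

The observer lies on the +x side, so the source is heading toward the observer and the observer is heading toward the source.
Both move, so f' = f · (v + v_o)/(v − v_s).
f' = 911 × (339 + 7.3)/(339 − 8.1) = 911 × 346.3/330.9 ≈ 953 Hz.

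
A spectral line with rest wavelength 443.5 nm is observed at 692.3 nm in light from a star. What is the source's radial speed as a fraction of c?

0.418

λ'/λ₀ = 1.5610 > 1 (redshift), so the source is receding.
λ'/λ₀ = √((1 + β)/(1 − β)) for a receding source ⇒ β = (r² − 1)/(r² + 1) with r = λ'/λ₀.
β = (2.4367 − 1)/(2.4367 + 1) ≈ 0.418.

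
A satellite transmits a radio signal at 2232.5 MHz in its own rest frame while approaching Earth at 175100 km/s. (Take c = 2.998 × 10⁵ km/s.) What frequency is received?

4356.7 MHz

β = v/c = 175100/299800 = 0.5841.
Relativistic Doppler for frequency: f' = f₀ · √((1 + β)/(1 − β)).
f' = 2232.5 × √(1.5841/0.4159) = 2232.5 × 1.95150 ≈ 4356.7 MHz.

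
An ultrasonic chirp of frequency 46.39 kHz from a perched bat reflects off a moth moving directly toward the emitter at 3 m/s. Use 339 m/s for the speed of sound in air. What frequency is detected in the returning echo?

47.2 kHz

At the moth (a moving observer), f₁ = f₀ · (v + u)/v = 46.39 × 342/339 ≈ 46.8 kHz.
On reflection it acts as a source moving toward the stationary detector: f₂ = f₁ · v/(v − u) = 46.8 × 339/336 ≈ 47.2 kHz.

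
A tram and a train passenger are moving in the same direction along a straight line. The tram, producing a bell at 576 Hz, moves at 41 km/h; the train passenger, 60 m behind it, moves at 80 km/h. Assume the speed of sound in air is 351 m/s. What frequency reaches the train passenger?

593 Hz

41 km/h = 11.39 m/s; 80 km/h = 22.22 m/s.
The train passenger is behind, so the tram is moving away from it while the train passenger is moving toward the tram.
With source receding and observer approaching, f' = f · (v + v_o)/(v + v_s).
f' = 576 × (351 + 22.22)/(351 + 11.39) = 576 × 373.22/362.39 ≈ 593 Hz.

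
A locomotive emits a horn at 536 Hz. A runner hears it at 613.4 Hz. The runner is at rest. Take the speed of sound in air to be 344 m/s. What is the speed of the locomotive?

f' > f, so the locomotive is approaching.
f' = f · v/(v − v_s) ⇒ v_s = v · |1 − f/f'|.
v_s = 344 × |1 − 536/613.4| = 344 × 0.1262 ≈ 43 m/s.

43 m/s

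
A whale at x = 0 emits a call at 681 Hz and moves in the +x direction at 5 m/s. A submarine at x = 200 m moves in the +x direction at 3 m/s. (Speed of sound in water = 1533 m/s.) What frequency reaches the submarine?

682 Hz

The observer lies on the +x side, so the source is heading toward the observer and the observer is heading away from the source.
With source approaching and observer receding, f' = f · (v − v_o)/(v − v_s).
f' = 681 × (1533 − 3)/(1533 − 5) = 681 × 1530/1528 ≈ 682 Hz.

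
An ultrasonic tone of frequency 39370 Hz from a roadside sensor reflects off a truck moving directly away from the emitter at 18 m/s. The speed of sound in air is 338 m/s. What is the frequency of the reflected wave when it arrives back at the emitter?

35389 Hz

The truck first receives the wave as a moving observer: f₁ = f₀ · (v − u)/v = 39370 × (338 − 18)/338 ≈ 37273 Hz.
The reflection then acts as a moving source: f₂ = f₁ · v/(v + u) ≈ 35389 Hz.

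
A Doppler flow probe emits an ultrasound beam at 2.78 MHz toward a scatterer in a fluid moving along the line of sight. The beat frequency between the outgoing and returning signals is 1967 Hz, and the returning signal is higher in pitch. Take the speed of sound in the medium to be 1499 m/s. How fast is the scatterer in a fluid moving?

0.53 m/s

Double Doppler shift off a moving reflector: f₂ = f₀ · (v + u)/(v − u) (u > 0 toward emitter).
Returning signal is higher, so f₂ = f₀ + Δf = 2780000 + 1967 = 2781967 Hz.
Rearranging, u = v · (f₂ − f₀)/(f₂ + f₀) = 1499 × 1967/5561967 ≈ 0.53 m/s.
So the scatterer in a fluid is moving at 0.53 m/s toward the emitter.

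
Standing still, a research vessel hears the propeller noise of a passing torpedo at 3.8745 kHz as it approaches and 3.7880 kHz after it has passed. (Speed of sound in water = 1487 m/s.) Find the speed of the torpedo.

16.8 m/s

f₁/f₂ = (v + v_s)/(v − v_s), so v_s = v · (f₁ − f₂)/(f₁ + f₂).
v_s = 1487 × (3.8745 − 3.7880)/(3.8745 + 3.7880) = 1487 × 0.0865/7.6625 ≈ 16.8 m/s.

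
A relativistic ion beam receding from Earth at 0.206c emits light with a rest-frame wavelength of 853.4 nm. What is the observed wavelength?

Relativistic Doppler for wavelength: λ' = λ₀ · √((1 + β)/(1 − β)).
λ' = 853.4 × √(1.2060/0.7940) = 853.4 × 1.23243 ≈ 1051.8 nm.

1051.8 nm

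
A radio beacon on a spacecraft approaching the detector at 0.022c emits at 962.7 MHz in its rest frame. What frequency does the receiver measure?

984.1 MHz

Relativistic Doppler for frequency: f' = f₀ · √((1 + β)/(1 − β)).
f' = 962.7 × √(1.0220/0.9780) = 962.7 × 1.02225 ≈ 984.1 MHz.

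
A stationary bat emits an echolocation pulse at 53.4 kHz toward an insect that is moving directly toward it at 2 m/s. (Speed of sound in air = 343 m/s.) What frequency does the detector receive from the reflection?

54.0 kHz

The insect first receives the wave as a moving observer: f₁ = f₀ · (v + u)/v = 53.4 × (343 + 2)/343 ≈ 53.7 kHz.
The reflection then acts as a moving source: f₂ = f₁ · v/(v − u) ≈ 54.0 kHz.
Equivalently f₂ = f₀ · (v + u)/(v − u).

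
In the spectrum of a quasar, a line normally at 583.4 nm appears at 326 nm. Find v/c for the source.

λ'/λ₀ = 0.5588 < 1 (blueshift), so the source is approaching.
λ'/λ₀ = √((1 − β)/(1 + β)) for an approaching source ⇒ β = (1 − r²)/(1 + r²) with r = λ'/λ₀.
β = (1 − 0.3122)/(1 + 0.3122) ≈ 0.524.

0.524c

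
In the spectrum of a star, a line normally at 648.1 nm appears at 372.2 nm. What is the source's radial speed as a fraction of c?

λ'/λ₀ = 0.5743 < 1 (blueshift), so the source is approaching.
λ'/λ₀ = √((1 − β)/(1 + β)) for an approaching source ⇒ β = (1 − r²)/(1 + r²) with r = λ'/λ₀.
β = (1 − 0.3298)/(1 + 0.3298) ≈ 0.504.

0.504c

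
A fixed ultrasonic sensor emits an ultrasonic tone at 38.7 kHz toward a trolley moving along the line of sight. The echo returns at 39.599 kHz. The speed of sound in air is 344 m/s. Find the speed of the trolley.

3.9 m/s

Double Doppler shift off a moving reflector: f₂ = f₀ · (v + u)/(v − u) (u > 0 toward emitter).
Rearranging, u = v · (f₂ − f₀)/(f₂ + f₀) = 344 × 0.899/78.299 ≈ 3.9 m/s.
So the trolley is moving at 3.9 m/s toward the emitter.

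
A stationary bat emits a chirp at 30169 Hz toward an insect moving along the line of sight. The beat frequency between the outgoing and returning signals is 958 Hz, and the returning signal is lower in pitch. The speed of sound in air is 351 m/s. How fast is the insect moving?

Double Doppler shift off a moving reflector: f₂ = f₀ · (v + u)/(v − u) (u > 0 toward emitter).
Returning signal is lower, so f₂ = f₀ − Δf = 30169 − 958 = 29211 Hz.
Rearranging, u = v · (f₂ − f₀)/(f₂ + f₀) = 351 × -958/59380 ≈ -5.7 m/s.
So the insect is moving at 5.7 m/s away from the emitter.

5.7 m/s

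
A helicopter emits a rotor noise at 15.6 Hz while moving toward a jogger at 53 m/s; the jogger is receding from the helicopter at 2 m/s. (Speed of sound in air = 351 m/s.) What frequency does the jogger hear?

18.3 Hz

With source approaching and observer receding, f' = f · (v − v_o)/(v − v_s).
f' = 15.6 × (351 − 2)/(351 − 53) = 15.6 × 349/298 ≈ 18.3 Hz.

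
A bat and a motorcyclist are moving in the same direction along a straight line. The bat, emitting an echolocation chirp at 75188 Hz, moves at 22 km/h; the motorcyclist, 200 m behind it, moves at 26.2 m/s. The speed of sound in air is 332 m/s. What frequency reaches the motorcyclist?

79655 Hz

22 km/h = 6.111 m/s.
The motorcyclist is behind, so the bat is moving away from it while the motorcyclist is moving toward the bat.
Both move, so f' = f · (v + v_o)/(v + v_s).
f' = 75188 × (332 + 26.2)/(332 + 6.111) = 75188 × 358.2/338.11 ≈ 79655 Hz.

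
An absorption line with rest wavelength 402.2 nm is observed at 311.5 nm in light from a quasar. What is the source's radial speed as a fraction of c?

λ'/λ₀ = 0.7745 < 1 (blueshift), so the source is approaching.
λ'/λ₀ = √((1 − β)/(1 + β)) for an approaching source ⇒ β = (1 − r²)/(1 + r²) with r = λ'/λ₀.
β = (1 − 0.5998)/(1 + 0.5998) ≈ 0.250.

0.250c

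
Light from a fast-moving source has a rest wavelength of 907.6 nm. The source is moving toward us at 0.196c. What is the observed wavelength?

Relativistic Doppler for wavelength: λ' = λ₀ · √((1 − β)/(1 + β)).
λ' = 907.6 × √(0.8040/1.1960) = 907.6 × 0.81990 ≈ 744.1 nm.

744.1 nm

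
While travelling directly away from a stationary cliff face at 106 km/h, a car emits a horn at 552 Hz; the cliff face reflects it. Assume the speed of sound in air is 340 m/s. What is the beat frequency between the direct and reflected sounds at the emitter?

88 Hz

106 km/h = 29.44 m/s.
The cliff face receives the sound from a moving source: f₁ = f₀ · v/(v + v_e) = 552 × 340/369.44 ≈ 508.0 Hz.
On the return leg the car is a moving observer: f₂ = f₁ · (v − v_e)/v = 508.0 × 310.56/340 ≈ 464.0 Hz.
Equivalently f₂ = f₀ · (v − v_e)/(v + v_e).
Beat against the emitted tone: |f₂ − f₀| = 2v_e·f₀/(v + v_e) = 2 × 29.44 × 552/369.44 ≈ 88 Hz.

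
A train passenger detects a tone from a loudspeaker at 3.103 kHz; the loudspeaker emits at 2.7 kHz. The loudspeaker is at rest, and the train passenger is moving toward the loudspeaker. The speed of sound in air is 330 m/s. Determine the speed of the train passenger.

f' = f · (v + v_o)/v ⇒ v_o = v · |f'/f − 1|.
v_o = 330 × |3.103/2.7 − 1| = 330 × 0.1493 ≈ 49 m/s.

49 m/s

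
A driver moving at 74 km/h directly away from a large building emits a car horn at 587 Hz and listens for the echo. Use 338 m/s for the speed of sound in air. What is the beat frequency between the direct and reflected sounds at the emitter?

67 Hz

74 km/h = 20.56 m/s.
The large building receives the sound from a moving source: f₁ = f₀ · v/(v + v_e) = 587 × 338/358.56 ≈ 553.3 Hz.
On the return leg the driver is a moving observer: f₂ = f₁ · (v − v_e)/v = 553.3 × 317.44/338 ≈ 519.7 Hz.
Beat against the emitted tone: |f₂ − f₀| = 2v_e·f₀/(v + v_e) = 2 × 20.56 × 587/358.56 ≈ 67 Hz.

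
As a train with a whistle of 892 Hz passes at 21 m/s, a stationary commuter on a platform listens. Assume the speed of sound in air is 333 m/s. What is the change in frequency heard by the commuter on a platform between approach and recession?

113 Hz

Approaching: f₁ = f · v/(v − v_s) = 892 × 333/312 ≈ 952 Hz.
Receding: f₂ = f · v/(v + v_s) = 892 × 333/354 ≈ 839 Hz.
Drop: f₁ − f₂ = 2f·v·v_s/(v² − v_s²) = 2 × 892 × 333 × 21/(333² − 21²) ≈ 113 Hz.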